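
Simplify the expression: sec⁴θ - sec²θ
sec⁴θ - sec²θ = tan⁴θ + tan²θ (using Pythagorean)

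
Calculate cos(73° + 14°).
cos(73° + 14°) = cos 73° cos 14° - sin 73° sin 14° = 0.05234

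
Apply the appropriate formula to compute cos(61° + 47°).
cos(61° + 47°) = cos 61° cos 47° - sin 61° sin 47° = -0.309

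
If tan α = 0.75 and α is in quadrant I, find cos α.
cos α = 0.8 (using tan²α + 1 = sec²α)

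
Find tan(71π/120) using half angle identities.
tan(71π/120) = sin 71π/60 / (1 + cos 71π/60) = -3.376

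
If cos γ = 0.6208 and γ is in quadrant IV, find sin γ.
sin γ = -0.784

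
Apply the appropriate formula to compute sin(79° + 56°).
sin(79° + 56°) = sin 79° cos 56° + cos 79° sin 56° = √2/2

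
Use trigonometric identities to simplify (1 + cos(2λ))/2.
(1 + cos(2λ))/2 = cos²λ (using Power reduction)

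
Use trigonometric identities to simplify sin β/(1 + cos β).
sin β/(1 + cos β) = tan(β/2) (using Half angle)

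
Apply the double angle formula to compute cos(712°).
cos(712°) = cos²356° - sin²356° = 0.9903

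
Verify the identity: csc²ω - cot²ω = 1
LHS = 1/sin²ω - cos²ω/sin²ω = (1 - cos²ω)/sin²ω = sin²ω/sin²ω = 1 = RHS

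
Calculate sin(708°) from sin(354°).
sin(708°) = 2 sin 354° cos 354° = -0.2079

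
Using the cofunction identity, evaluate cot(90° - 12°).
cot(90° - 12°) = tan(12°) = 0.2126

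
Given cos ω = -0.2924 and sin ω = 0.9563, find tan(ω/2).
tan(ω/2) = sin ω / (1 + cos ω) = 1.351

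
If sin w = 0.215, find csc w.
csc w = 1/sin w = 4.651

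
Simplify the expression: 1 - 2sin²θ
1 - 2sin²θ = cos(2θ) (using Double angle)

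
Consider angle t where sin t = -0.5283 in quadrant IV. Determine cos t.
cos t = √(1 - sin²t) = 0.8491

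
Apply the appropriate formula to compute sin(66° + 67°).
sin(66° + 67°) = sin 66° cos 67° + cos 66° sin 67° = 0.7314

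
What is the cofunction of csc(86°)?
csc(86°) = sec(90° - 86°) = sec(4°)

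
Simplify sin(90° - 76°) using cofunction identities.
sin(90° - 76°) = cos(76°)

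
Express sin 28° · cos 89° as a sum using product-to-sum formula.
sin 28° cos 89° = (1/2)[sin(28°+89°) + sin(28°-89°)]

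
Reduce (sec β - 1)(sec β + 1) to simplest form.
(sec β - 1)(sec β + 1) = tan²β (using Diff. of squares)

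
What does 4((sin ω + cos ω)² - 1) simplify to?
4((sin ω + cos ω)² - 1) = 4(sin(2ω)) (using Pythagorean + double angle)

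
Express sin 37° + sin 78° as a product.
sin 37° + sin 78° = 2 sin(57.5°) cos(-20.5°)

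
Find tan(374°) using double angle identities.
tan(374°) = 2 tan 187° / (1 - tan²187°) = 0.2493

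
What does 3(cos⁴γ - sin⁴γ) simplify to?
3(cos⁴γ - sin⁴γ) = 3(cos(2γ)) (using Factoring + double angle)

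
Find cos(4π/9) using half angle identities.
cos(4π/9) = √((1 + cos 8π/9)/2) = 0.1736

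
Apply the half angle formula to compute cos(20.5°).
cos(20.5°) = √((1 + cos 41°)/2) = 0.9367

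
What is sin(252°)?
sin(252°) = -0.9511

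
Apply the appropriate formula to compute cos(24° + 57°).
cos(24° + 57°) = cos 24° cos 57° - sin 24° sin 57° = 0.1564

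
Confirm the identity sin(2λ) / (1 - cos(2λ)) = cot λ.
LHS = 2 sin λ cos λ / (2sin²λ) = cos λ/sin λ = cot λ = RHS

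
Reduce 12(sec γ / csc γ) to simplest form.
12(sec γ / csc γ) = 12(tan γ) (using Reciprocal identities)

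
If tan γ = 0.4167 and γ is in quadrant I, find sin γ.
sin γ = 0.3846 (using tan²γ + 1 = sec²γ)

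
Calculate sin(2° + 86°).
sin(2° + 86°) = sin 2° cos 86° + cos 2° sin 86° = 0.9994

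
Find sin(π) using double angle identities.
sin(π) = 2 sin π/2 cos π/2 = 0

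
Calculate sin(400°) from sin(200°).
sin(400°) = 2 sin 200° cos 200° = 0.6428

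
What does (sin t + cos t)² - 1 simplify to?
(sin t + cos t)² - 1 = sin(2t) (using Pythagorean + double angle)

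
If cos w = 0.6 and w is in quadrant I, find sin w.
sin w = 0.8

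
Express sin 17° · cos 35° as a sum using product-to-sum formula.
sin 17° cos 35° = (1/2)[sin(17°+35°) + sin(17°-35°)]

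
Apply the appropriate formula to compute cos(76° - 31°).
cos(76° - 31°) = cos 76° cos 31° + sin 76° sin 31° = √2/2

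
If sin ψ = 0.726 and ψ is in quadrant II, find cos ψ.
cos ψ = -0.6877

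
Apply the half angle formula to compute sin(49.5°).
sin(49.5°) = √((1 - cos 99°)/2) = 0.7604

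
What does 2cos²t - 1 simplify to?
2cos²t - 1 = cos(2t) (using Double angle)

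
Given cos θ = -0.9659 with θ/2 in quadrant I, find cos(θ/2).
cos(θ/2) = ±√((1 + cos θ)/2); positive since θ/2 ∈ QI, so cos(θ/2) = 0.1306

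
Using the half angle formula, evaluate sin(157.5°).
sin(157.5°) = √((1 - cos 315°)/2) = √(2-√2)/2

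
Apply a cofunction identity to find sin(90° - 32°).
sin(90° - 32°) = cos(32°) = 0.848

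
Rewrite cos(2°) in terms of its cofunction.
cos(2°) = sin(90° - 2°) = sin(88°)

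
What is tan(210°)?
tan(210°) = √3/3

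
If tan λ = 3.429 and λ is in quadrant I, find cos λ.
cos λ = 0.28 (using tan²λ + 1 = sec²λ)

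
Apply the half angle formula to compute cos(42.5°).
cos(42.5°) = √((1 + cos 85°)/2) = 0.7373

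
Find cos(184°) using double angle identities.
cos(184°) = cos²92° - sin²92° = -0.9976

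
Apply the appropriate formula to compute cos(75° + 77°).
cos(75° + 77°) = cos 75° cos 77° - sin 75° sin 77° = -0.8829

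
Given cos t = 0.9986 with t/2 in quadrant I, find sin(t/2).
sin(t/2) = ±√((1 - cos t)/2); positive since t/2 ∈ QI, so sin(t/2) = 0.02646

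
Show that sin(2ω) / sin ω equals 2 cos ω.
LHS = 2 sin ω cos ω / sin ω = 2 cos ω = RHS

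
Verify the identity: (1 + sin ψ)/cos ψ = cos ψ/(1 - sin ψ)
LHS = (1 + sin ψ)(1 - sin ψ) / (cos ψ(1 - sin ψ)) = (1 - sin²ψ) / (cos ψ(1 - sin ψ)) = cos²ψ / (cos ψ(1 - sin ψ)) = cos ψ/(1 - sin ψ) = RHS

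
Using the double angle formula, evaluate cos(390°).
cos(390°) = cos²195° - sin²195° = √3/2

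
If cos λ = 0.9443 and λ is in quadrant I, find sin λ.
sin λ = 0.3291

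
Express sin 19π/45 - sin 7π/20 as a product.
sin 19π/45 - sin 7π/20 = 2 cos(139π/360) sin(13π/360)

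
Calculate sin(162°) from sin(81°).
sin(162°) = 2 sin 81° cos 81° = 0.309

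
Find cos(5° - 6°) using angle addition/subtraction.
cos(5° - 6°) = cos 5° cos 6° + sin 5° sin 6° = 0.9998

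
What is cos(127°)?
cos(127°) = -0.6018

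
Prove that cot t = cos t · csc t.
RHS = cos t · (1/sin t) = cos t/sin t = cot t = LHS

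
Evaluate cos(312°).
cos(312°) = 0.6691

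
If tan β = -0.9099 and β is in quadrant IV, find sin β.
sin β = -0.673 (using tan²β + 1 = sec²β)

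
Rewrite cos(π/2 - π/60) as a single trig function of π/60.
cos(π/2 - π/60) = sin(π/60)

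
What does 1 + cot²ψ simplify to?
1 + cot²ψ = csc²ψ (using Pythagorean identity)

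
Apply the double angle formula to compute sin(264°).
sin(264°) = 2 sin 132° cos 132° = -0.9945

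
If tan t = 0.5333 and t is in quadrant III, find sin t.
sin t = -0.4706 (using tan²t + 1 = sec²t)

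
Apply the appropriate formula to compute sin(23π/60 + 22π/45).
sin(23π/60 + 22π/45) = sin 23π/60 cos 22π/45 + cos 23π/60 sin 22π/45 = 0.3907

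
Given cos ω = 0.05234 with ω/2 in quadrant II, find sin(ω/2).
sin(ω/2) = ±√((1 - cos ω)/2); positive since ω/2 ∈ QII, so sin(ω/2) = 0.6884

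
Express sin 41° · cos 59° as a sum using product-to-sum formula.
sin 41° cos 59° = (1/2)[sin(41°+59°) + sin(41°-59°)]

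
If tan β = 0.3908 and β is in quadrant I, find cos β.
cos β = 0.9314 (using tan²β + 1 = sec²β)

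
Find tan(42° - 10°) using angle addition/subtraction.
tan(42° - 10°) = (tan 42° - tan 10°)/(1 + tan 42° tan 10°) = 0.6249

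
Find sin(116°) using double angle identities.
sin(116°) = 2 sin 58° cos 58° = 0.8988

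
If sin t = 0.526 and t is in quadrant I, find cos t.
cos t = 0.8505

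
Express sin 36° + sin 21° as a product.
sin 36° + sin 21° = 2 sin(28.5°) cos(7.5°)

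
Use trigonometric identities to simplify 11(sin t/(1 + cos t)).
11(sin t/(1 + cos t)) = 11(tan(t/2)) (using Half angle)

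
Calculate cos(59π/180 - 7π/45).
cos(59π/180 - 7π/45) = cos 59π/180 cos 7π/45 + sin 59π/180 sin 7π/45 = 0.8572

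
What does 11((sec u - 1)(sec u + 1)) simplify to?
11((sec u - 1)(sec u + 1)) = 11(tan²u) (using Diff. of squares)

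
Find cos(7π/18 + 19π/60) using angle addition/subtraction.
cos(7π/18 + 19π/60) = cos 7π/18 cos 19π/60 - sin 7π/18 sin 19π/60 = -0.6018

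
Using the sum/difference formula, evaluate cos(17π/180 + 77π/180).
cos(17π/180 + 77π/180) = cos 17π/180 cos 77π/180 - sin 17π/180 sin 77π/180 = -0.06976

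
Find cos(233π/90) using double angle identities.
cos(233π/90) = cos²233π/180 - sin²233π/180 = -0.2756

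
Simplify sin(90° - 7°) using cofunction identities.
sin(90° - 7°) = cos(7°)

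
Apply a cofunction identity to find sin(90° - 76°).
sin(90° - 76°) = cos(76°) = 0.2419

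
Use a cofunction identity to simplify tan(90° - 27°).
tan(90° - 27°) = cot(27°)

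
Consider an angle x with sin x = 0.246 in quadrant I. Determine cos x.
cos x = √(1 - sin²x) = 0.9693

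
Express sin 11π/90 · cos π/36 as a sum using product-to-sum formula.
sin 11π/90 cos π/36 = (1/2)[sin(11π/90+π/36) + sin(11π/90-π/36)]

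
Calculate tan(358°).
tan(358°) = -0.03492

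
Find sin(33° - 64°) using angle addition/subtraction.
sin(33° - 64°) = sin 33° cos 64° - cos 33° sin 64° = -0.515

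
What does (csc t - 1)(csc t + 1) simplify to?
(csc t - 1)(csc t + 1) = cot²t (using Diff. of squares)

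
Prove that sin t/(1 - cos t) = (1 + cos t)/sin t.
LHS = sin t(1 + cos t) / ((1 - cos t)(1 + cos t)) = sin t(1 + cos t) / (1 - cos²t) = sin t(1 + cos t) / sin²t = (1 + cos t)/sin t = RHS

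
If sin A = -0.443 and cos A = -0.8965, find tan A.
tan A = sin A / cos A = 0.4941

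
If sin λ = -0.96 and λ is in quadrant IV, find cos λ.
cos λ = 0.28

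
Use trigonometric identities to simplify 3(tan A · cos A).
3(tan A · cos A) = 3(sin A) (using Quotient identity)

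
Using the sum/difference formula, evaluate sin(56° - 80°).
sin(56° - 80°) = sin 56° cos 80° - cos 56° sin 80° = -0.4067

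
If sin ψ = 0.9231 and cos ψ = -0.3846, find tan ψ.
tan ψ = sin ψ / cos ψ = -2.4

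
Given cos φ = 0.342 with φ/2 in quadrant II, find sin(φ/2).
sin(φ/2) = ±√((1 - cos φ)/2); positive since φ/2 ∈ QII, so sin(φ/2) = 0.5736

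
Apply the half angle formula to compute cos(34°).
cos(34°) = √((1 + cos 68°)/2) = 0.829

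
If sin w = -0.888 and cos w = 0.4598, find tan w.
tan w = sin w / cos w = -1.931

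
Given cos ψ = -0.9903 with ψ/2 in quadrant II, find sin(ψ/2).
sin(ψ/2) = ±√((1 - cos ψ)/2); positive since ψ/2 ∈ QII, so sin(ψ/2) = 0.9976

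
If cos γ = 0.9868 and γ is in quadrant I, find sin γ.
sin γ = 0.1619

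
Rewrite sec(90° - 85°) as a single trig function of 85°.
sec(90° - 85°) = csc(85°)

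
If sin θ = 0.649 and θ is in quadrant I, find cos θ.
cos θ = 0.7608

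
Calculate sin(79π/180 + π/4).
sin(79π/180 + π/4) = sin 79π/180 cos π/4 + cos 79π/180 sin π/4 = 0.829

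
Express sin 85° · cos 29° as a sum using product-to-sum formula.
sin 85° cos 29° = (1/2)[sin(85°+29°) + sin(85°-29°)]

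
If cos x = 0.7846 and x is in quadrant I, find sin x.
sin x = 0.62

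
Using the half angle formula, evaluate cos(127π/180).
cos(127π/180) = -√((1 + cos 127π/90)/2) = -0.6018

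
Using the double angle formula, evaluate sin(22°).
sin(22°) = 2 sin 11° cos 11° = 0.3746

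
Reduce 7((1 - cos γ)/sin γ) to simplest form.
7((1 - cos γ)/sin γ) = 7(tan(γ/2)) (using Half angle)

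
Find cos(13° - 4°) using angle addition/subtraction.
cos(13° - 4°) = cos 13° cos 4° + sin 13° sin 4° = 0.9877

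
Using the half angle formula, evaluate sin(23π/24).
sin(23π/24) = √((1 - cos 23π/12)/2) = 0.1305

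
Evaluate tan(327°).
tan(327°) = -0.6494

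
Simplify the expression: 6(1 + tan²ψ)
6(1 + tan²ψ) = 6(sec²ψ) (using Pythagorean identity)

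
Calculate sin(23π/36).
sin(23π/36) = 0.9063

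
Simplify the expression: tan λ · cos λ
tan λ · cos λ = sin λ (using Quotient identity)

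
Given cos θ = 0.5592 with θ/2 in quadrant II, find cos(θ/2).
cos(θ/2) = ±√((1 + cos θ)/2); negative since θ/2 ∈ QII, so cos(θ/2) = -0.8829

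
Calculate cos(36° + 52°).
cos(36° + 52°) = cos 36° cos 52° - sin 36° sin 52° = 0.0349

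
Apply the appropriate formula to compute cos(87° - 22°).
cos(87° - 22°) = cos 87° cos 22° + sin 87° sin 22° = 0.4226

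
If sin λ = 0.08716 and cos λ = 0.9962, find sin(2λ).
sin(2λ) = 2 sin λ cos λ = 0.1737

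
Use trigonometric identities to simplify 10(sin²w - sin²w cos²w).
10(sin²w - sin²w cos²w) = 10(sin⁴w) (using Factoring)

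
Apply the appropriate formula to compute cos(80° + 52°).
cos(80° + 52°) = cos 80° cos 52° - sin 80° sin 52° = -0.6691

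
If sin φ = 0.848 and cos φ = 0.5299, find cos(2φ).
cos(2φ) = cos²φ - sin²φ = -0.4383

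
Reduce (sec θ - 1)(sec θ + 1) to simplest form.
(sec θ - 1)(sec θ + 1) = tan²θ (using Diff. of squares)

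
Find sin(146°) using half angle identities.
sin(146°) = √((1 - cos 292°)/2) = 0.5592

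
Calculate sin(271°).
sin(271°) = -0.9998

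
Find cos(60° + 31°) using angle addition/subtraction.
cos(60° + 31°) = cos 60° cos 31° - sin 60° sin 31° = -0.01745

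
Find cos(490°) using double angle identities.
cos(490°) = cos²245° - sin²245° = -0.6428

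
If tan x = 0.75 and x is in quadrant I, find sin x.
sin x = 0.6 (using tan²x + 1 = sec²x)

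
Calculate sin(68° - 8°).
sin(68° - 8°) = sin 68° cos 8° - cos 68° sin 8° = √3/2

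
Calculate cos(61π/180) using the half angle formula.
cos(61π/180) = √((1 + cos 61π/90)/2) = 0.4848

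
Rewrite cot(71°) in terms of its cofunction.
cot(71°) = tan(90° - 71°) = tan(19°)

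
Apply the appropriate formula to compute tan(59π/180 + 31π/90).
tan(59π/180 + 31π/90) = (tan 59π/180 + tan 31π/90)/(1 - tan 59π/180 tan 31π/90) = -1.664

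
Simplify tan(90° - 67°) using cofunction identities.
tan(90° - 67°) = cot(67°)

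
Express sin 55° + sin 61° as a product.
sin 55° + sin 61° = 2 sin(58°) cos(-3°)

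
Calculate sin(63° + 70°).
sin(63° + 70°) = sin 63° cos 70° + cos 63° sin 70° = 0.7314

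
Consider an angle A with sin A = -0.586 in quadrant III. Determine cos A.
cos A = ±√(1 - sin²A) = -0.8103 (negative in QIII)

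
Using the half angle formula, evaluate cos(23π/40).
cos(23π/40) = -√((1 + cos 23π/20)/2) = -0.2334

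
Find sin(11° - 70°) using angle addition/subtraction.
sin(11° - 70°) = sin 11° cos 70° - cos 11° sin 70° = -0.8572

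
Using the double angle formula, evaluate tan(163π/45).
tan(163π/45) = 2 tan 163π/90 / (1 - tan²163π/90) = -2.475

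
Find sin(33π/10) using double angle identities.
sin(33π/10) = 2 sin 33π/20 cos 33π/20 = -0.809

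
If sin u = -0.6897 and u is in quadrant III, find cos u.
cos u = -0.7241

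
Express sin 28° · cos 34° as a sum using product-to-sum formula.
sin 28° cos 34° = (1/2)[sin(28°+34°) + sin(28°-34°)]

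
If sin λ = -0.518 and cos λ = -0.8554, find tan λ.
tan λ = sin λ / cos λ = 0.6056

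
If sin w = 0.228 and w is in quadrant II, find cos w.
cos w = -0.9737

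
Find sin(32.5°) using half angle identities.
sin(32.5°) = √((1 - cos 65°)/2) = 0.5373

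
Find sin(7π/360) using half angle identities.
sin(7π/360) = √((1 - cos 7π/180)/2) = 0.06105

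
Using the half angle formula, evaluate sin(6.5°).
sin(6.5°) = √((1 - cos 13°)/2) = 0.1132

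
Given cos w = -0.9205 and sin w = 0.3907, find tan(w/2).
tan(w/2) = sin w / (1 + cos w) = 4.914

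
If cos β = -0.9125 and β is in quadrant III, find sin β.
sin β = -0.4091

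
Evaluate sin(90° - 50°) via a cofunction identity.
sin(90° - 50°) = cos(50°) = 0.6428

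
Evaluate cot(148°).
cot(148°) = -1.6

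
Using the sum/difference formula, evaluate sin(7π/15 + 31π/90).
sin(7π/15 + 31π/90) = sin 7π/15 cos 31π/90 + cos 7π/15 sin 31π/90 = 0.5592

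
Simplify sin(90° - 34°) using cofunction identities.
sin(90° - 34°) = cos(34°)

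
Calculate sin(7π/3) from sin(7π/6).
sin(7π/3) = 2 sin 7π/6 cos 7π/6 = √3/2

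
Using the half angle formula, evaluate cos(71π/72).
cos(71π/72) = -√((1 + cos 71π/36)/2) = -0.999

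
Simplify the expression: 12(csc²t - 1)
12(csc²t - 1) = 12(cot²t) (using Pythagorean identity)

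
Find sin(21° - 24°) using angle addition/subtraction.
sin(21° - 24°) = sin 21° cos 24° - cos 21° sin 24° = -0.05234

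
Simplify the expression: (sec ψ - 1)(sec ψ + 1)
(sec ψ - 1)(sec ψ + 1) = tan²ψ (using Diff. of squares)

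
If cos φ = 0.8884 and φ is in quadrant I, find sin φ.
sin φ = 0.4591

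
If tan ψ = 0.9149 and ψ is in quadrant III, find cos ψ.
cos ψ = -0.7378 (using tan²ψ + 1 = sec²ψ)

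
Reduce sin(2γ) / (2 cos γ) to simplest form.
sin(2γ) / (2 cos γ) = sin γ (using Double angle)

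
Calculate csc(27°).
csc(27°) = 2.203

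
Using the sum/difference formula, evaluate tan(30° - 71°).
tan(30° - 71°) = (tan 30° - tan 71°)/(1 + tan 30° tan 71°) = -0.8693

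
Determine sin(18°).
sin(18°) = 0.309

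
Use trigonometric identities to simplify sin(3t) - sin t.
sin(3t) - sin t = 2 cos(2t) sin t (using Sum-to-product)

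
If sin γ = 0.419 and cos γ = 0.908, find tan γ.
tan γ = sin γ / cos γ = 0.4615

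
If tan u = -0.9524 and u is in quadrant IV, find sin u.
sin u = -0.6897 (using tan²u + 1 = sec²u)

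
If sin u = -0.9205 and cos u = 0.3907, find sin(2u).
sin(2u) = 2 sin u cos u = -0.7193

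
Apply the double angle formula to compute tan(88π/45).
tan(88π/45) = 2 tan 44π/45 / (1 - tan²44π/45) = -0.1405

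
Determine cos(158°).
cos(158°) = -0.9272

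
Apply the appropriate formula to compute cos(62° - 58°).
cos(62° - 58°) = cos 62° cos 58° + sin 62° sin 58° = 0.9976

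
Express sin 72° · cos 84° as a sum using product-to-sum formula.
sin 72° cos 84° = (1/2)[sin(72°+84°) + sin(72°-84°)]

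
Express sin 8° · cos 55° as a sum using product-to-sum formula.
sin 8° cos 55° = (1/2)[sin(8°+55°) + sin(8°-55°)]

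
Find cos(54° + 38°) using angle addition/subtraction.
cos(54° + 38°) = cos 54° cos 38° - sin 54° sin 38° = -0.0349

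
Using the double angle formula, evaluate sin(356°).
sin(356°) = 2 sin 178° cos 178° = -0.06976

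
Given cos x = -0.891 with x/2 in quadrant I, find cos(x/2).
cos(x/2) = ±√((1 + cos x)/2); positive since x/2 ∈ QI, so cos(x/2) = 0.2335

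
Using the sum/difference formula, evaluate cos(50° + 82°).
cos(50° + 82°) = cos 50° cos 82° - sin 50° sin 82° = -0.6691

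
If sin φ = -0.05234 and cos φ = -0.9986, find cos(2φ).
cos(2φ) = cos²φ - sin²φ = 0.9945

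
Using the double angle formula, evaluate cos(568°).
cos(568°) = cos²284° - sin²284° = -0.8829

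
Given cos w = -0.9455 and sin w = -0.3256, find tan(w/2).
tan(w/2) = sin w / (1 + cos w) = -5.974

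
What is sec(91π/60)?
sec(91π/60) = 19.11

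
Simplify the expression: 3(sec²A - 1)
3(sec²A - 1) = 3(tan²A) (using Pythagorean identity)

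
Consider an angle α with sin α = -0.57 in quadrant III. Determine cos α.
cos α = ±√(1 - sin²α) = -0.8216 (negative in QIII)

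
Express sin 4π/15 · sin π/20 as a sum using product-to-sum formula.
sin 4π/15 sin π/20 = (1/2)[cos(4π/15-π/20) - cos(4π/15+π/20)]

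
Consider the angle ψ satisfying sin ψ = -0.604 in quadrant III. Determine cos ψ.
cos ψ = ±√(1 - sin²ψ) = -0.797 (negative in QIII)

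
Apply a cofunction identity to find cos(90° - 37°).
cos(90° - 37°) = sin(37°) = 0.6018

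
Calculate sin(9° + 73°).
sin(9° + 73°) = sin 9° cos 73° + cos 9° sin 73° = 0.9903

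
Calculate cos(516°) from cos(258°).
cos(516°) = cos²258° - sin²258° = -0.9135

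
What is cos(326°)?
cos(326°) = 0.829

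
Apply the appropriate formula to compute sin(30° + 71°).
sin(30° + 71°) = sin 30° cos 71° + cos 30° sin 71° = 0.9816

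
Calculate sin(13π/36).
sin(13π/36) = 0.9063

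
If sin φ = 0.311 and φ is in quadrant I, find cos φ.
cos φ = 0.9504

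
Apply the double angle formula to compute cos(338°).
cos(338°) = cos²169° - sin²169° = 0.9272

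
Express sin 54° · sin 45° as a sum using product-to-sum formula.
sin 54° sin 45° = (1/2)[cos(54°-45°) - cos(54°+45°)]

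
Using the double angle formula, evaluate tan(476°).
tan(476°) = 2 tan 238° / (1 - tan²238°) = -2.05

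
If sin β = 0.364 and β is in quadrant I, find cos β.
cos β = 0.9314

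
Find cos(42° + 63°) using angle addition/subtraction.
cos(42° + 63°) = cos 42° cos 63° - sin 42° sin 63° = -(√6-√2)/4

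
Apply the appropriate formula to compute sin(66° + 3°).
sin(66° + 3°) = sin 66° cos 3° + cos 66° sin 3° = 0.9336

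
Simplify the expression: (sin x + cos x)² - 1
(sin x + cos x)² - 1 = sin(2x) (using Pythagorean + double angle)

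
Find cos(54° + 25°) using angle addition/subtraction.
cos(54° + 25°) = cos 54° cos 25° - sin 54° sin 25° = 0.1908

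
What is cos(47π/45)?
cos(47π/45) = -0.9903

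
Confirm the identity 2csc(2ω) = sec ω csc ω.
LHS = 2/sin(2ω) = 2/(2 sin ω cos ω) = 1/(sin ω cos ω) = (1/cos ω)(1/sin ω) = sec ω csc ω = RHS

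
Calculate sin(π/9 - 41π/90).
sin(π/9 - 41π/90) = sin π/9 cos 41π/90 - cos π/9 sin 41π/90 = -0.8829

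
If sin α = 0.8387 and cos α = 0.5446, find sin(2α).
sin(2α) = 2 sin α cos α = 0.9135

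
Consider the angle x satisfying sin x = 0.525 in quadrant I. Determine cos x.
cos x = √(1 - sin²x) = 0.8511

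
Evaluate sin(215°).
sin(215°) = -0.5736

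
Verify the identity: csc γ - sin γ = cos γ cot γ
LHS = 1/sin γ - sin γ = (1 - sin²γ)/sin γ = cos²γ/sin γ = cos γ · (cos γ/sin γ) = cos γ cot γ = RHS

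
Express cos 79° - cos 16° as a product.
cos 79° - cos 16° = -2 sin(47.5°) sin(31.5°)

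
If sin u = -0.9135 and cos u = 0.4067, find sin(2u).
sin(2u) = 2 sin u cos u = -0.743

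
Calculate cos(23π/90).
cos(23π/90) = 0.6947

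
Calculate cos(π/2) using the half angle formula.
cos(π/2) = √((1 + cos π)/2) = 0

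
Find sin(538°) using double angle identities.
sin(538°) = 2 sin 269° cos 269° = 0.0349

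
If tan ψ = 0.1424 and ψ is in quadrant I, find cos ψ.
cos ψ = 0.99 (using tan²ψ + 1 = sec²ψ)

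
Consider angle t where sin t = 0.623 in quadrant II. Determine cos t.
cos t = ±√(1 - sin²t) = -0.7822 (negative in QII)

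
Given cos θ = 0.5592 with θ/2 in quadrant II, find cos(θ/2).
cos(θ/2) = ±√((1 + cos θ)/2); negative since θ/2 ∈ QII, so cos(θ/2) = -0.8829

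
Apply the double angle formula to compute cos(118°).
cos(118°) = cos²59° - sin²59° = -0.4695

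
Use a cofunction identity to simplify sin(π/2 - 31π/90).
sin(π/2 - 31π/90) = cos(31π/90)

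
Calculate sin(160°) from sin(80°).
sin(160°) = 2 sin 80° cos 80° = 0.342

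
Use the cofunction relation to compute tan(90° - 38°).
tan(90° - 38°) = cot(38°) = 1.28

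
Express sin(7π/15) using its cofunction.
sin(7π/15) = cos(π/2 - 7π/15) = cos(π/30)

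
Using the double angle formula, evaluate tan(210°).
tan(210°) = 2 tan 105° / (1 - tan²105°) = √3/3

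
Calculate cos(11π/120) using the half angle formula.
cos(11π/120) = √((1 + cos 11π/60)/2) = 0.9588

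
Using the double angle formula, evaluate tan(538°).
tan(538°) = 2 tan 269° / (1 - tan²269°) = -0.03492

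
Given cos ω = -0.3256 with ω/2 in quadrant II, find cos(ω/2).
cos(ω/2) = ±√((1 + cos ω)/2); negative since ω/2 ∈ QII, so cos(ω/2) = -0.5807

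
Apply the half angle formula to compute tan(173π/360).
tan(173π/360) = sin 173π/180 / (1 + cos 173π/180) = 16.35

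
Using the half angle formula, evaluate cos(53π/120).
cos(53π/120) = √((1 + cos 53π/60)/2) = 0.1822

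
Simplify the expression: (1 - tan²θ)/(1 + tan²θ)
(1 - tan²θ)/(1 + tan²θ) = cos(2θ) (using Double angle)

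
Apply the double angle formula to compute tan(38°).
tan(38°) = 2 tan 19° / (1 - tan²19°) = 0.7813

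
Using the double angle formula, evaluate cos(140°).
cos(140°) = cos²70° - sin²70° = -0.766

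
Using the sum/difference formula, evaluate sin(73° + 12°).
sin(73° + 12°) = sin 73° cos 12° + cos 73° sin 12° = 0.9962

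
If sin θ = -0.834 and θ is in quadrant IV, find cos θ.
cos θ = 0.5518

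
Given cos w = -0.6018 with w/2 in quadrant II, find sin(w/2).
sin(w/2) = ±√((1 - cos w)/2); positive since w/2 ∈ QII, so sin(w/2) = 0.8949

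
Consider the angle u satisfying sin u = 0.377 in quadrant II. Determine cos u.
cos u = ±√(1 - sin²u) = -0.9262 (negative in QII)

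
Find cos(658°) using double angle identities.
cos(658°) = cos²329° - sin²329° = 0.4695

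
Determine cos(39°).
cos(39°) = 0.7771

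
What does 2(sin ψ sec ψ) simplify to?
2(sin ψ sec ψ) = 2(tan ψ) (using Reciprocal + quotient)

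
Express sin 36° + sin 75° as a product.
sin 36° + sin 75° = 2 sin(55.5°) cos(-19.5°)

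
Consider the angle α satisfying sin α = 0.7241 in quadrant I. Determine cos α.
cos α = √(1 - sin²α) = 0.6897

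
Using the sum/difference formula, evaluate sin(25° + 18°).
sin(25° + 18°) = sin 25° cos 18° + cos 25° sin 18° = 0.682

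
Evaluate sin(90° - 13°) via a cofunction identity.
sin(90° - 13°) = cos(13°) = 0.9744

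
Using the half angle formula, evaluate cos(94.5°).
cos(94.5°) = -√((1 + cos 189°)/2) = -0.07846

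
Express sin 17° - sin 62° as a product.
sin 17° - sin 62° = 2 cos(39.5°) sin(-22.5°)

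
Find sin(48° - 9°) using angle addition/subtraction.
sin(48° - 9°) = sin 48° cos 9° - cos 48° sin 9° = 0.6293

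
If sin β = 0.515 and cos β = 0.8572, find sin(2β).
sin(2β) = 2 sin β cos β = 0.8829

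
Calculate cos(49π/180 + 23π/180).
cos(49π/180 + 23π/180) = cos 49π/180 cos 23π/180 - sin 49π/180 sin 23π/180 = 0.309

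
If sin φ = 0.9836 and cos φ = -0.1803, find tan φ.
tan φ = sin φ / cos φ = -5.455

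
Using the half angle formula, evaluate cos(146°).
cos(146°) = -√((1 + cos 292°)/2) = -0.829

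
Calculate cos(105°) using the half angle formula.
cos(105°) = -√((1 + cos 210°)/2) = -(√6-√2)/4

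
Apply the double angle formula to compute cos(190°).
cos(190°) = cos²95° - sin²95° = -0.9848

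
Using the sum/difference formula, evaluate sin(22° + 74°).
sin(22° + 74°) = sin 22° cos 74° + cos 22° sin 74° = 0.9945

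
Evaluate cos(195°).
cos(195°) = -(√6+√2)/4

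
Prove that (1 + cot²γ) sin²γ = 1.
LHS = csc²γ · sin²γ = (1/sin²γ) · sin²γ = 1 = RHS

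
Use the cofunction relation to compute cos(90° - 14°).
cos(90° - 14°) = sin(14°) = 0.2419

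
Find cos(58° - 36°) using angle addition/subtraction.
cos(58° - 36°) = cos 58° cos 36° + sin 58° sin 36° = 0.9272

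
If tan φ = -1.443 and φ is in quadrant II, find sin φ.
sin φ = 0.8219 (using tan²φ + 1 = sec²φ)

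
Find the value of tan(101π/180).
tan(101π/180) = -5.145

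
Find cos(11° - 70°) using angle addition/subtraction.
cos(11° - 70°) = cos 11° cos 70° + sin 11° sin 70° = 0.515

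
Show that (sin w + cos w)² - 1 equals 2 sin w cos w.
LHS = sin²w + 2 sin w cos w + cos²w - 1 = (sin²w + cos²w) + 2 sin w cos w - 1 = 1 + 2 sin w cos w - 1 = 2 sin w cos w = RHS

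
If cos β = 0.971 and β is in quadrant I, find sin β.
sin β = 0.2391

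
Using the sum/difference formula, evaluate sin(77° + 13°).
sin(77° + 13°) = sin 77° cos 13° + cos 77° sin 13° = 1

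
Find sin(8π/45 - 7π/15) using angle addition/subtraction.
sin(8π/45 - 7π/15) = sin 8π/45 cos 7π/15 - cos 8π/45 sin 7π/15 = -0.788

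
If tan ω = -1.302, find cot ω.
cot ω = 1/tan ω = -0.768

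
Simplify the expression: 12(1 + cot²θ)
12(1 + cot²θ) = 12(csc²θ) (using Pythagorean identity)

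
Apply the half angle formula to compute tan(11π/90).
tan(11π/90) = sin 11π/45 / (1 + cos 11π/45) = 0.404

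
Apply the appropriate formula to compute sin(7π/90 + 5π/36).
sin(7π/90 + 5π/36) = sin 7π/90 cos 5π/36 + cos 7π/90 sin 5π/36 = 0.6293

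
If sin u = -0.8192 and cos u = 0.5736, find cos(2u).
cos(2u) = cos²u - sin²u = -0.3421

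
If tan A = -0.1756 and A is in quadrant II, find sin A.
sin A = 0.173 (using tan²A + 1 = sec²A)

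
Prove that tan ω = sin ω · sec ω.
RHS = sin ω · (1/cos ω) = sin ω/cos ω = tan ω = LHS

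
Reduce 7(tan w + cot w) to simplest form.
7(tan w + cot w) = 7(sec w csc w) (using Quotient identities)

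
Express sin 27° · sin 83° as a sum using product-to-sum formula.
sin 27° sin 83° = (1/2)[cos(27°-83°) - cos(27°+83°)]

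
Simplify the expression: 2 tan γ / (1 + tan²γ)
2 tan γ / (1 + tan²γ) = sin(2γ) (using Double angle)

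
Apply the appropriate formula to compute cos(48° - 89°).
cos(48° - 89°) = cos 48° cos 89° + sin 48° sin 89° = 0.7547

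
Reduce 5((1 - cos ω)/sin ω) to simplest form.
5((1 - cos ω)/sin ω) = 5(tan(ω/2)) (using Half angle)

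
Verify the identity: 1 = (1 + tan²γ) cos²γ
RHS = sec²γ · cos²γ = (1/cos²γ) · cos²γ = 1 = LHS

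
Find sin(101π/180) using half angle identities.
sin(101π/180) = √((1 - cos 101π/90)/2) = 0.9816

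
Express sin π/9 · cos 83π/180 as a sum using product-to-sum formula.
sin π/9 cos 83π/180 = (1/2)[sin(π/9+83π/180) + sin(π/9-83π/180)]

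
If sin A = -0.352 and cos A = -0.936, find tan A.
tan A = sin A / cos A = 0.3761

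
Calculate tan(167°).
tan(167°) = -0.2309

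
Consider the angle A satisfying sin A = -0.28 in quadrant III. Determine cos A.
cos A = ±√(1 - sin²A) = -0.96 (negative in QIII)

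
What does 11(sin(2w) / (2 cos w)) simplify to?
11(sin(2w) / (2 cos w)) = 11(sin w) (using Double angle)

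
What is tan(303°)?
tan(303°) = -1.54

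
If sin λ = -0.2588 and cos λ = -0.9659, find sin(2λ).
sin(2λ) = 2 sin λ cos λ = 0.4999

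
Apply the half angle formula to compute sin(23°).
sin(23°) = √((1 - cos 46°)/2) = 0.3907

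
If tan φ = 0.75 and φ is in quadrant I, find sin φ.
sin φ = 0.6 (using tan²φ + 1 = sec²φ)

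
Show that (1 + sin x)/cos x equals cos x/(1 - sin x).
LHS = (1 + sin x)(1 - sin x) / (cos x(1 - sin x)) = (1 - sin²x) / (cos x(1 - sin x)) = cos²x / (cos x(1 - sin x)) = cos x/(1 - sin x) = RHS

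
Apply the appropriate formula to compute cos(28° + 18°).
cos(28° + 18°) = cos 28° cos 18° - sin 28° sin 18° = 0.6947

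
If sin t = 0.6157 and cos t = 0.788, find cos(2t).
cos(2t) = cos²t - sin²t = 0.2419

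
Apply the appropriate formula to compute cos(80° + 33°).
cos(80° + 33°) = cos 80° cos 33° - sin 80° sin 33° = -0.3907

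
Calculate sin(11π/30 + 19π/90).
sin(11π/30 + 19π/90) = sin 11π/30 cos 19π/90 + cos 11π/30 sin 19π/90 = 0.9703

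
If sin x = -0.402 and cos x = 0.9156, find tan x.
tan x = sin x / cos x = -0.4391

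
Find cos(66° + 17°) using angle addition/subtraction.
cos(66° + 17°) = cos 66° cos 17° - sin 66° sin 17° = 0.1219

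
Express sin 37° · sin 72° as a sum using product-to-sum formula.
sin 37° sin 72° = (1/2)[cos(37°-72°) - cos(37°+72°)]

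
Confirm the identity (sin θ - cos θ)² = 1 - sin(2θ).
LHS = sin²θ - 2 sin θ cos θ + cos²θ = (sin²θ + cos²θ) - 2 sin θ cos θ = 1 - sin(2θ) = RHS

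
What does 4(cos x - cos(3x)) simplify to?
4(cos x - cos(3x)) = 4(2 sin(2x) sin x) (using Sum-to-product)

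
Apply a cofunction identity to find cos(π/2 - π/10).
cos(π/2 - π/10) = sin(π/10) = 0.309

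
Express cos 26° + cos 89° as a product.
cos 26° + cos 89° = 2 cos(57.5°) cos(-31.5°)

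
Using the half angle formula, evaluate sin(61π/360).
sin(61π/360) = √((1 - cos 61π/180)/2) = 0.5075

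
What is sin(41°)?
sin(41°) = 0.6561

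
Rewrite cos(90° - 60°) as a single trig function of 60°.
cos(90° - 60°) = sin(60°)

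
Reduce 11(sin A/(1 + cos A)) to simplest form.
11(sin A/(1 + cos A)) = 11(tan(A/2)) (using Half angle)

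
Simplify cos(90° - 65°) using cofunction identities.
cos(90° - 65°) = sin(65°)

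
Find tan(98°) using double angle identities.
tan(98°) = 2 tan 49° / (1 - tan²49°) = -7.115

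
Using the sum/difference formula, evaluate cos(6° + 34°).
cos(6° + 34°) = cos 6° cos 34° - sin 6° sin 34° = 0.766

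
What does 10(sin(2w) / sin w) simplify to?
10(sin(2w) / sin w) = 10(2 cos w) (using Double angle)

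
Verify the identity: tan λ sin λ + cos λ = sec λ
LHS = sin²λ/cos λ + cos λ = (sin²λ + cos²λ)/cos λ = 1/cos λ = sec λ = RHS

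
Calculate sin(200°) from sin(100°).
sin(200°) = 2 sin 100° cos 100° = -0.342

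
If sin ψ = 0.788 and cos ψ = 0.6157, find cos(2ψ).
cos(2ψ) = cos²ψ - sin²ψ = -0.2419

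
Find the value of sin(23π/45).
sin(23π/45) = 0.9994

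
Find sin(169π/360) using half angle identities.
sin(169π/360) = √((1 - cos 169π/180)/2) = 0.9954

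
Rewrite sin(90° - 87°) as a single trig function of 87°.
sin(90° - 87°) = cos(87°)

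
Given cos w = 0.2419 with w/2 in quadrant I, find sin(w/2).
sin(w/2) = ±√((1 - cos w)/2); positive since w/2 ∈ QI, so sin(w/2) = 0.6157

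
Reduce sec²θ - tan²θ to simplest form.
sec²θ - tan²θ = 1 (using Pythagorean identity)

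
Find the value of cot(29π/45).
cot(29π/45) = -0.4877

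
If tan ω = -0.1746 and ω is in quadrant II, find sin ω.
sin ω = 0.172 (using tan²ω + 1 = sec²ω)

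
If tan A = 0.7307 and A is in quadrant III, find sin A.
sin A = -0.59 (using tan²A + 1 = sec²A)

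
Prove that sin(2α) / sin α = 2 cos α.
LHS = 2 sin α cos α / sin α = 2 cos α = RHS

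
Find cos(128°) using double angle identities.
cos(128°) = cos²64° - sin²64° = -0.6157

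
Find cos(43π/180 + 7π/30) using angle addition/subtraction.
cos(43π/180 + 7π/30) = cos 43π/180 cos 7π/30 - sin 43π/180 sin 7π/30 = 0.08716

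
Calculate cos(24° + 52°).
cos(24° + 52°) = cos 24° cos 52° - sin 24° sin 52° = 0.2419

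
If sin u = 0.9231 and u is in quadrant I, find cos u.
cos u = 0.3846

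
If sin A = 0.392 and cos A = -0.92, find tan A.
tan A = sin A / cos A = -0.4261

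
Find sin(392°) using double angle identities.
sin(392°) = 2 sin 196° cos 196° = 0.5299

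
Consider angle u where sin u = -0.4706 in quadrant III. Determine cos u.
cos u = ±√(1 - sin²u) = -0.8823 (negative in QIII)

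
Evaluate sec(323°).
sec(323°) = 1.252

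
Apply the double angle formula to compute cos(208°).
cos(208°) = cos²104° - sin²104° = -0.8829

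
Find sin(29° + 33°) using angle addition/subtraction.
sin(29° + 33°) = sin 29° cos 33° + cos 29° sin 33° = 0.8829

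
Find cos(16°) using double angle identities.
cos(16°) = cos²8° - sin²8° = 0.9613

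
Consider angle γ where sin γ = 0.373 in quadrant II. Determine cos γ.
cos γ = ±√(1 - sin²γ) = -0.9278 (negative in QII)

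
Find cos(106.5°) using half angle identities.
cos(106.5°) = -√((1 + cos 213°)/2) = -0.284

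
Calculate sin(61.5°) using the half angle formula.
sin(61.5°) = √((1 - cos 123°)/2) = 0.8788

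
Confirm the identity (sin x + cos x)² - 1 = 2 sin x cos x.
LHS = sin²x + 2 sin x cos x + cos²x - 1 = (sin²x + cos²x) + 2 sin x cos x - 1 = 1 + 2 sin x cos x - 1 = 2 sin x cos x = RHS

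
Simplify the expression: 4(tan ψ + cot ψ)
4(tan ψ + cot ψ) = 4(sec ψ csc ψ) (using Quotient identities)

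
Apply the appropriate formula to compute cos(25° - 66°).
cos(25° - 66°) = cos 25° cos 66° + sin 25° sin 66° = 0.7547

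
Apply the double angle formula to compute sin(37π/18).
sin(37π/18) = 2 sin 37π/36 cos 37π/36 = 0.1736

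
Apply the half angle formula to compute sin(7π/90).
sin(7π/90) = √((1 - cos 7π/45)/2) = 0.2419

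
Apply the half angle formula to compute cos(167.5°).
cos(167.5°) = -√((1 + cos 335°)/2) = -0.9763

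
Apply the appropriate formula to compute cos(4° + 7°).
cos(4° + 7°) = cos 4° cos 7° - sin 4° sin 7° = 0.9816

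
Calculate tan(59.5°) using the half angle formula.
tan(59.5°) = sin 119° / (1 + cos 119°) = 1.698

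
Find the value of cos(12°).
cos(12°) = 0.9781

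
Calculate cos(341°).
cos(341°) = 0.9455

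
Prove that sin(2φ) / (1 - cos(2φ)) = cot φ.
LHS = 2 sin φ cos φ / (2sin²φ) = cos φ/sin φ = cot φ = RHS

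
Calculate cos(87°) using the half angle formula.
cos(87°) = √((1 + cos 174°)/2) = 0.05234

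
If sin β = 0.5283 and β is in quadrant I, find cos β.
cos β = 0.8491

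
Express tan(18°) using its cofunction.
tan(18°) = cot(90° - 18°) = cot(72°)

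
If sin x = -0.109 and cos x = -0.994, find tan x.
tan x = sin x / cos x = 0.1097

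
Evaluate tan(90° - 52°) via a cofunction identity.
tan(90° - 52°) = cot(52°) = 0.7813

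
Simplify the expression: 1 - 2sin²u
1 - 2sin²u = cos(2u) (using Double angle)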